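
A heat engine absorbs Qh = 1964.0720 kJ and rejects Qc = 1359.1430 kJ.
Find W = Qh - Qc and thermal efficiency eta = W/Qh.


W = 1964.0720 - 1359.1430 = 604.9290 kJ
eta = 604.9290 / 1964.0720 = 0.3080 = 30.7997%

W = 604.9290 kJ, eta = 30.7997%


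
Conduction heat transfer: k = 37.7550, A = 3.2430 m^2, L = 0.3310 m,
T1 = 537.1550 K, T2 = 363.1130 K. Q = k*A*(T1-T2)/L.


dT = 174.0420 K
Q = 37.7550 * 3.2430 * 174.0420 / 0.3310 = 64379.4845 W

64379.4845 W


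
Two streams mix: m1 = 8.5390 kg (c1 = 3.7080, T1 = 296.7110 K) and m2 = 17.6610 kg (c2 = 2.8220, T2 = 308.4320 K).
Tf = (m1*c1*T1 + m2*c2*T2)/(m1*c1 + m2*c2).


num = 24766.6932
den = 81.5020
Tf = 303.8785 K

303.8785 K


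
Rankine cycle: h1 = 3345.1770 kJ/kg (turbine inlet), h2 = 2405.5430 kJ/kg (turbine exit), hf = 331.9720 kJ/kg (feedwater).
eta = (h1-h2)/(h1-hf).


W = 939.6340 kJ/kg
Q_in = 3013.2050 kJ/kg
eta = 0.3118 = 31.1839%

eta = 31.1839%


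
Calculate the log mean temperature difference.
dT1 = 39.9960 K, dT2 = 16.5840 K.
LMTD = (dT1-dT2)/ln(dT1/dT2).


dT1/dT2 = 2.4117
ln(dT1/dT2) = 0.8803
LMTD = 23.4120 / 0.8803 = 26.5942 K

26.5942 K


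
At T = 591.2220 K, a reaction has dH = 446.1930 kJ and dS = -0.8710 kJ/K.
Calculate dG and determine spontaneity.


T*dS = 591.2220 * -0.8710 = -514.9544 kJ
dG = 446.1930 + 514.9544 = 961.1474 kJ (non-spontaneous)

dG = 961.1474 kJ, non-spontaneous


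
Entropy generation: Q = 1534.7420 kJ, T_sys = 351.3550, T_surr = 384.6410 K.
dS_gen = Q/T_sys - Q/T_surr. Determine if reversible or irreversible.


dS_sys = 1534.7420/351.3550 = 4.3681 kJ/K
dS_surr = -1534.7420/384.6410 = -3.9901 kJ/K
dS_gen = 4.3681 - 3.9901 = 0.3780 kJ/K (irreversible)

dS_gen = 0.3780 kJ/K, irreversible


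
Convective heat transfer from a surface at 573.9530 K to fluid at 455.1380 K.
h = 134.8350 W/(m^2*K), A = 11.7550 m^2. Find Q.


dT = 118.8150 K
Q = 134.8350 * 11.7550 * 118.8150 = 188320.0433 W

188320.0433 W


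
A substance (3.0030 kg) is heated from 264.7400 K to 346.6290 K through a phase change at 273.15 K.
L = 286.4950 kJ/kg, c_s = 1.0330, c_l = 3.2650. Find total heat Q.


Q1 (sensible, solid) = 3.0030 * 1.0330 * 8.4100 = 26.0887 kJ
Q2 (latent) = 3.0030 * 286.4950 = 860.3445 kJ
Q3 (sensible, liquid) = 3.0030 * 3.2650 * 73.4790 = 720.4465 kJ
Q_total = 1606.8797 kJ

1606.8797 kJ


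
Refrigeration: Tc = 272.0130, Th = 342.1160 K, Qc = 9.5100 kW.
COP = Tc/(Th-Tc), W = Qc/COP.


COP = 272.0130 / 70.1030 = 3.8802
W = 9.5100 / 3.8802 = 2.4509 kW

COP = 3.8802, W = 2.4509 kW


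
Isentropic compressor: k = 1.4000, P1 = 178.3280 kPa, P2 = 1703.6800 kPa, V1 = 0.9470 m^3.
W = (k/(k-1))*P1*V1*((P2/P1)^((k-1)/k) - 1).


(k-1)/k = 0.2857
(P2/P1)^exp = 1.9057
W = 3.5000 * 178.3280 * 0.9470 * (1.9057 - 1) = 535.3138 kJ

535.3138 kJ


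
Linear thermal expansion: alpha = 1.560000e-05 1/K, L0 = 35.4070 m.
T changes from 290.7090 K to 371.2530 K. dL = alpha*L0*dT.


dT = 80.5440 K
dL = 1.560000e-05 * 35.4070 * 80.5440 = 0.044488 m
L_final = 35.451488 m

dL = 0.044488 m


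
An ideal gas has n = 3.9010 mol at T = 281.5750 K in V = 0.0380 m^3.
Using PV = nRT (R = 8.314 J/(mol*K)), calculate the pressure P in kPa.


P = nRT/V = 3.9010 * 8.314 * 281.5750 / 0.0380
= 9132.2978 / 0.0380 = 240323.6253 Pa = 240.3236 kPa

240.3236 kPa


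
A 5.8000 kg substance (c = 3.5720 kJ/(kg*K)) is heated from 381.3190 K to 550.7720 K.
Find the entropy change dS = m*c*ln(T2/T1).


T2/T1 = 1.4444
ln(T2/T1) = 0.3677
dS = 5.8000 * 3.5720 * 0.3677 = 7.6175 kJ/K

7.6175 kJ/K


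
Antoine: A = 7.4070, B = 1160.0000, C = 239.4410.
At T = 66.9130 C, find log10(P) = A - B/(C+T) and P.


C+T = 306.3540
B/(C+T) = 3.7865
log10(P) = 7.4070 - 3.7865 = 3.6205
P = 10^3.6205 = 4173.7915 mmHg

4173.7915 mmHg


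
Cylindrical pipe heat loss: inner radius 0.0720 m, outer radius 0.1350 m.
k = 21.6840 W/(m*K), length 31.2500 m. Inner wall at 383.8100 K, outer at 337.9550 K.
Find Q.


dT = 45.8550 K
ln(ro/ri) = 0.6286
Q = 2*pi*21.6840*31.2500*45.8550 / 0.6286 = 310581.5314 W

310581.5314 W


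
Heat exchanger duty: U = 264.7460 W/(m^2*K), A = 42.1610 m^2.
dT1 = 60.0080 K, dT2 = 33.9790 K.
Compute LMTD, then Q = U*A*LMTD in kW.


LMTD = 45.7665 K
Q = 264.7460 * 42.1610 * 45.7665 = 510843.2809 W = 510.8433 kW

510.8433 kW


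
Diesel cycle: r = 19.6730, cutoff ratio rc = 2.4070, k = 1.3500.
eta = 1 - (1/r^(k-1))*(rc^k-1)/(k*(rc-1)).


r^(k-1) = 2.8370
rc^k = 3.2734
eta = 0.5781 = 57.8125%

57.8125%


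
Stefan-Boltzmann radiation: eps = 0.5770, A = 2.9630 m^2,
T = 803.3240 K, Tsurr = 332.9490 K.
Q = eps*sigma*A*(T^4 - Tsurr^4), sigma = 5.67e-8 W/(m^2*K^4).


T^4 = 4.1645e+11
Tsurr^4 = 1.2289e+10
Q = 0.5770 * 5.67e-8 * 2.9630 * 4.0416e+11 = 39178.2655 W

39178.2655 W


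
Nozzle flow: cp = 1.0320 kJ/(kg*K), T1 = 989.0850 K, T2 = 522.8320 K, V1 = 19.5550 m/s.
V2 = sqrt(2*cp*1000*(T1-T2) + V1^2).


dT = 466.2530 K
2*cp*1000*dT = 962346.1920
V1^2 = 382.3980
V2 = sqrt(962728.5900) = 981.1873 m/s

981.1873 m/s


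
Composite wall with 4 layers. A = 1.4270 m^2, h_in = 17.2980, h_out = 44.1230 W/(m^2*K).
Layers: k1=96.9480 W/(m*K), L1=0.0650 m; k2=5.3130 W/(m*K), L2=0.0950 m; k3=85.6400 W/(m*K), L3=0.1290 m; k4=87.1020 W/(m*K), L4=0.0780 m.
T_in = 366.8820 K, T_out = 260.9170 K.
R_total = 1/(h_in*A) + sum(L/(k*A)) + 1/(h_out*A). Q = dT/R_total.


R_conv_in = 1/(17.2980*1.4270) = 0.0405
R_1 = 0.0650/(96.9480*1.4270) = 0.0005
R_2 = 0.0950/(5.3130*1.4270) = 0.0125
R_3 = 0.1290/(85.6400*1.4270) = 0.0011
R_4 = 0.0780/(87.1020*1.4270) = 0.0006
R_conv_out = 1/(44.1230*1.4270) = 0.0159
R_total = 0.0711 K/W
Q = 105.9650 / 0.0711 = 1490.8461 W

R_total = 0.0711 K/W, Q = 1490.8461 W


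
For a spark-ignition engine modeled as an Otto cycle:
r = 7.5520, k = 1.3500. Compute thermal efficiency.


r^(k-1) = 2.0292
eta = 1 - 1/2.0292 = 0.5072 = 50.7191%

50.7191%


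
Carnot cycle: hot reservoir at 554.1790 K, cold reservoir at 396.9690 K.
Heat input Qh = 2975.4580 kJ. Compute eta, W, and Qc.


eta = 1 - 396.9690/554.1790 = 0.2837
W = 0.2837 * 2975.4580 = 844.0806 kJ
Qc = 2975.4580 - 844.0806 = 2131.3774 kJ

eta = 28.3681%, W = 844.0806 kJ, Qc = 2131.3774 kJ


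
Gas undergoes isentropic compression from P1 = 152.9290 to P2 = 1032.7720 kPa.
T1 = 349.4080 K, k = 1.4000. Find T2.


(k-1)/k = 0.2857
(P2/P1)^exp = 1.7259
T2 = 349.4080 * 1.7259 = 603.0274 K

603.0274 K


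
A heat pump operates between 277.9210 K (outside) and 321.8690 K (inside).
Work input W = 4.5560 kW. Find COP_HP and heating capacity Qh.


COP = 321.8690 / 43.9480 = 7.3239
Qh = 7.3239 * 4.5560 = 33.3675 kW

COP = 7.3239, Qh = 33.3675 kW


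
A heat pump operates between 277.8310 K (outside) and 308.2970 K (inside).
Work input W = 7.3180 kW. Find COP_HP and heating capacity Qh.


COP = 308.2970 / 30.4660 = 10.1194
Qh = 10.1194 * 7.3180 = 74.0536 kW

COP = 10.1194, Qh = 74.0536 kW


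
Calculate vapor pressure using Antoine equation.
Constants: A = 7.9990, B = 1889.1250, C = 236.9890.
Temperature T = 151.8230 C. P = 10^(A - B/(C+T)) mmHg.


C+T = 388.8120
B/(C+T) = 4.8587
log10(P) = 7.9990 - 4.8587 = 3.1403
P = 10^3.1403 = 1381.3043 mmHg

1381.3043 mmHg


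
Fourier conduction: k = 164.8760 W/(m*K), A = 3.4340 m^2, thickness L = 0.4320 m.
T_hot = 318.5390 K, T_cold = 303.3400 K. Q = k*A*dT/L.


dT = 15.1990 K
Q = 164.8760 * 3.4340 * 15.1990 / 0.4320 = 19919.9848 W

19919.9848 W


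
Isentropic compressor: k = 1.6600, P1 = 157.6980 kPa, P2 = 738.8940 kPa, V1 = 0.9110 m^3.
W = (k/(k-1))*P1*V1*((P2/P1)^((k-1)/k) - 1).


(k-1)/k = 0.3976
(P2/P1)^exp = 1.8479
W = 2.5152 * 157.6980 * 0.9110 * (1.8479 - 1) = 306.3868 kJ

306.3868 kJ


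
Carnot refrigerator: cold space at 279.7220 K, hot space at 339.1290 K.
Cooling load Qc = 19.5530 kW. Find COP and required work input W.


COP = 279.7220 / 59.4070 = 4.7086
W = 19.5530 / 4.7086 = 4.1526 kW

COP = 4.7086, W = 4.1526 kW


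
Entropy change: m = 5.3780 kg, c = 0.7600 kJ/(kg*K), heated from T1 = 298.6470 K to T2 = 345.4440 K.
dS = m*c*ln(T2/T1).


T2/T1 = 1.1567
ln(T2/T1) = 0.1456
dS = 5.3780 * 0.7600 * 0.1456 = 0.5950 kJ/K

0.5950 kJ/K


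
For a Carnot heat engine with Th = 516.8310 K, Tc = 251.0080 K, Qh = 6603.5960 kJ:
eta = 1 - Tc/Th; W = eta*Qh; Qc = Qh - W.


eta = 1 - 251.0080/516.8310 = 0.5143
W = 0.5143 * 6603.5960 = 3396.4443 kJ
Qc = 6603.5960 - 3396.4443 = 3207.1517 kJ

eta = 51.4333%, W = 3396.4443 kJ, Qc = 3207.1517 kJ


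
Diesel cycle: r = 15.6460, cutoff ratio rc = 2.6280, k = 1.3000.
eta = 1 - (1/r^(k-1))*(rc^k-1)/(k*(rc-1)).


r^(k-1) = 2.2820
rc^k = 3.5117
eta = 0.4800 = 47.9953%

47.9953%


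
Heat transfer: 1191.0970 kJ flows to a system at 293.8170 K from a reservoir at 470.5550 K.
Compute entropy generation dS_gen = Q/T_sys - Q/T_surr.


dS_sys = 1191.0970/293.8170 = 4.0539 kJ/K
dS_surr = -1191.0970/470.5550 = -2.5313 kJ/K
dS_gen = 4.0539 - 2.5313 = 1.5226 kJ/K (irreversible)

dS_gen = 1.5226 kJ/K, irreversible


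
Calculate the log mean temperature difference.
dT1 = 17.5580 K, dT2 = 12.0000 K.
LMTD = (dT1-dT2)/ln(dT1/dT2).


dT1/dT2 = 1.4632
ln(dT1/dT2) = 0.3806
LMTD = 5.5580 / 0.3806 = 14.6031 K

14.6031 K


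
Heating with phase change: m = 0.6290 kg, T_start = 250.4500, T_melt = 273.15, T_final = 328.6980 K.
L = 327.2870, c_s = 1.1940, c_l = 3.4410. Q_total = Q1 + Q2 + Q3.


Q1 (sensible, solid) = 0.6290 * 1.1940 * 22.7000 = 17.0483 kJ
Q2 (latent) = 0.6290 * 327.2870 = 205.8635 kJ
Q3 (sensible, liquid) = 0.6290 * 3.4410 * 55.5480 = 120.2275 kJ
Q_total = 343.1393 kJ

343.1393 kJ


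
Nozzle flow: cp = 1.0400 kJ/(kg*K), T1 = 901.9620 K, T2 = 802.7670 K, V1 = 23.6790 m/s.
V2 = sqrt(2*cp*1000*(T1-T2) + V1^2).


dT = 99.1950 K
2*cp*1000*dT = 206325.6000
V1^2 = 560.6950
V2 = sqrt(206886.2950) = 454.8476 m/s

454.8476 m/s


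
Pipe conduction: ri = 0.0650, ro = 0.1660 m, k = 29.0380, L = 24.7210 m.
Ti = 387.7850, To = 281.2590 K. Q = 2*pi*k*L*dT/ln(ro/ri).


dT = 106.5260 K
ln(ro/ri) = 0.9376
Q = 2*pi*29.0380*24.7210*106.5260 / 0.9376 = 512448.6871 W

512448.6871 W


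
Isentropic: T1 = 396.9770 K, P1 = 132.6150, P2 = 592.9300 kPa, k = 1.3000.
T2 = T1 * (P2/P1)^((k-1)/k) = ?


(k-1)/k = 0.2308
(P2/P1)^exp = 1.4128
T2 = 396.9770 * 1.4128 = 560.8673 K

560.8673 K


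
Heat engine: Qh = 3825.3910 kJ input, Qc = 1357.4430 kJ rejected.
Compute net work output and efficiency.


W = 3825.3910 - 1357.4430 = 2467.9480 kJ
eta = 2467.9480 / 3825.3910 = 0.6451 = 64.5149%

W = 2467.9480 kJ, eta = 64.5149%


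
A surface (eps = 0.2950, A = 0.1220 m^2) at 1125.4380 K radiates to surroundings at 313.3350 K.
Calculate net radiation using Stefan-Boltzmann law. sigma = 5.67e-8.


T^4 = 1.6043e+12
Tsurr^4 = 9.6391e+09
Q = 0.2950 * 5.67e-8 * 0.1220 * 1.5947e+12 = 3254.1231 W

3254.1231 W


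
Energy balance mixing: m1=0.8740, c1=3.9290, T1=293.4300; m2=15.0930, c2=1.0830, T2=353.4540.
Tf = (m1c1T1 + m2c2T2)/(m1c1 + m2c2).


num = 6785.0825
den = 19.7797
Tf = 343.0332 K

343.0332 K


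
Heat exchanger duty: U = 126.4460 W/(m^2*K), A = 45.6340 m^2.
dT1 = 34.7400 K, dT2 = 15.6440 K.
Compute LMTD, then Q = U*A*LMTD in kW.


LMTD = 23.9357 K
Q = 126.4460 * 45.6340 * 23.9357 = 138114.6237 W = 138.1146 kW

138.1146 kW


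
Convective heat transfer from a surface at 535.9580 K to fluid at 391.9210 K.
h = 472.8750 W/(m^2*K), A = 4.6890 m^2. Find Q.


dT = 144.0370 K
Q = 472.8750 * 4.6890 * 144.0370 = 319374.8065 W

319374.8065 W


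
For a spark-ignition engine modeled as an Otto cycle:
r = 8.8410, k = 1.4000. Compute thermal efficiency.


r^(k-1) = 2.3911
eta = 1 - 1/2.3911 = 0.5818 = 58.1785%

58.1785%


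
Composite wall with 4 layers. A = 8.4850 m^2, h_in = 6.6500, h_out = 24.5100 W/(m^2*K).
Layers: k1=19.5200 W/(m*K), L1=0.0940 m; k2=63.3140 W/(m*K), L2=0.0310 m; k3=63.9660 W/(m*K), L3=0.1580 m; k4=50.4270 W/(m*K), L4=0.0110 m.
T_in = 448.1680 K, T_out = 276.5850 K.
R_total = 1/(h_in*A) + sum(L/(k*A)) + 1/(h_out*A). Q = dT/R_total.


R_conv_in = 1/(6.6500*8.4850) = 0.0177
R_1 = 0.0940/(19.5200*8.4850) = 0.0006
R_2 = 0.0310/(63.3140*8.4850) = 5.7705e-05
R_3 = 0.1580/(63.9660*8.4850) = 0.0003
R_4 = 0.0110/(50.4270*8.4850) = 2.5709e-05
R_conv_out = 1/(24.5100*8.4850) = 0.0048
R_total = 0.0235 K/W
Q = 171.5830 / 0.0235 = 7309.7806 W

R_total = 0.0235 K/W, Q = 7309.7806 W


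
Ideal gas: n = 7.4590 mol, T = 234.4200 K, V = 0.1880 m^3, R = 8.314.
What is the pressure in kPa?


P = nRT/V = 7.4590 * 8.314 * 234.4200 / 0.1880
= 14537.3514 / 0.1880 = 77326.3373 Pa = 77.3263 kPa

77.3263 kPa


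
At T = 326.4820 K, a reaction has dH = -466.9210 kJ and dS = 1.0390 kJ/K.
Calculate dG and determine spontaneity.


T*dS = 326.4820 * 1.0390 = 339.2148 kJ
dG = -466.9210 - 339.2148 = -806.1358 kJ (spontaneous)

dG = -806.1358 kJ, spontaneous


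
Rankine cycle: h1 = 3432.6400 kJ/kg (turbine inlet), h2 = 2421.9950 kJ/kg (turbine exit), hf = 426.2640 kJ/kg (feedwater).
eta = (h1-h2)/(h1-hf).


W = 1010.6450 kJ/kg
Q_in = 3006.3760 kJ/kg
eta = 0.3362 = 33.6167%

eta = 33.6167%


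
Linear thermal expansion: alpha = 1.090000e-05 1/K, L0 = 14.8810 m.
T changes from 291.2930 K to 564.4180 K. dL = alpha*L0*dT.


dT = 273.1250 K
dL = 1.090000e-05 * 14.8810 * 273.1250 = 0.044302 m
L_final = 14.925302 m

dL = 0.044302 m


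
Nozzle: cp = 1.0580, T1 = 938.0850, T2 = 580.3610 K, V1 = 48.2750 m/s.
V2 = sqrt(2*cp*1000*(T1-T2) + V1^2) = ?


dT = 357.7240 K
2*cp*1000*dT = 756943.9840
V1^2 = 2330.4756
V2 = sqrt(759274.4596) = 871.3636 m/s

871.3636 m/s


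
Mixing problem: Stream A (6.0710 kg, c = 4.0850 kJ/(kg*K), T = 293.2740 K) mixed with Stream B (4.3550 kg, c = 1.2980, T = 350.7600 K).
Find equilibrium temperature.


num = 9255.9781
den = 30.4528
Tf = 303.9448 K

303.9448 K


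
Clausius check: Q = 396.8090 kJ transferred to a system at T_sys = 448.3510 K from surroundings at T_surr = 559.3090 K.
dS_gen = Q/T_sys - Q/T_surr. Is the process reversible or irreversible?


dS_sys = 396.8090/448.3510 = 0.8850 kJ/K
dS_surr = -396.8090/559.3090 = -0.7095 kJ/K
dS_gen = 0.8850 - 0.7095 = 0.1756 kJ/K (irreversible)

dS_gen = 0.1756 kJ/K, irreversible


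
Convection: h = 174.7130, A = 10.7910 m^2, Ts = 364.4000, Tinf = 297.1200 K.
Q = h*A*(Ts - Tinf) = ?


dT = 67.2800 K
Q = 174.7130 * 10.7910 * 67.2800 = 126844.8667 W

126844.8667 W


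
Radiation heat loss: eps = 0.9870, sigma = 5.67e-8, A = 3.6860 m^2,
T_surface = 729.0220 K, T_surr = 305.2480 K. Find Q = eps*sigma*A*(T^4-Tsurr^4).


T^4 = 2.8246e+11
Tsurr^4 = 8.6818e+09
Q = 0.9870 * 5.67e-8 * 3.6860 * 2.7378e+11 = 56475.5043 W

56475.5043 W


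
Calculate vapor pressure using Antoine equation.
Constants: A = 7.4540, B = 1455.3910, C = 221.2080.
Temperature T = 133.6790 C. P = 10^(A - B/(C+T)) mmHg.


C+T = 354.8870
B/(C+T) = 4.1010
log10(P) = 7.4540 - 4.1010 = 3.3530
P = 10^3.3530 = 2254.2478 mmHg

2254.2478 mmHg


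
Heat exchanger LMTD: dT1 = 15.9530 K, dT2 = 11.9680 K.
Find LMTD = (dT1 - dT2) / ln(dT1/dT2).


dT1/dT2 = 1.3330
ln(dT1/dT2) = 0.2874
LMTD = 3.9850 / 0.2874 = 13.8652 K

13.8652 K


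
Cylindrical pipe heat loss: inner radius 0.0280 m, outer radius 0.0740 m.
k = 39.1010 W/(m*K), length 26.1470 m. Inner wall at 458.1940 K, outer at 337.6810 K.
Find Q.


dT = 120.5130 K
ln(ro/ri) = 0.9719
Q = 2*pi*39.1010*26.1470*120.5130 / 0.9719 = 796561.8986 W

796561.8986 W


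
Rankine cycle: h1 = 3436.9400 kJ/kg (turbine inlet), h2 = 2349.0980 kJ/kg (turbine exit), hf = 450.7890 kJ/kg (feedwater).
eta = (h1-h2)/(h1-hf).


W = 1087.8420 kJ/kg
Q_in = 2986.1510 kJ/kg
eta = 0.3643 = 36.4296%

eta = 36.4296%


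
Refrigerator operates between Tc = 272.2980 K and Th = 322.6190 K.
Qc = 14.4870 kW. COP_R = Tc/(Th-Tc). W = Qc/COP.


COP = 272.2980 / 50.3210 = 5.4112
W = 14.4870 / 5.4112 = 2.6772 kW

COP = 5.4112, W = 2.6772 kW


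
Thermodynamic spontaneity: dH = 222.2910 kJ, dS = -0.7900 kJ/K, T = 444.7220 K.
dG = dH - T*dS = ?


T*dS = 444.7220 * -0.7900 = -351.3304 kJ
dG = 222.2910 + 351.3304 = 573.6214 kJ (non-spontaneous)

dG = 573.6214 kJ, non-spontaneous


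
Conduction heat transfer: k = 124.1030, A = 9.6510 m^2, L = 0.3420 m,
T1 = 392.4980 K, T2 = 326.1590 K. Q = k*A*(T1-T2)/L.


dT = 66.3390 K
Q = 124.1030 * 9.6510 * 66.3390 / 0.3420 = 232325.7834 W

232325.7834 W


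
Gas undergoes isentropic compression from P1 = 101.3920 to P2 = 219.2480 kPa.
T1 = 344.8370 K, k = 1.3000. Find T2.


(k-1)/k = 0.2308
(P2/P1)^exp = 1.1948
T2 = 344.8370 * 1.1948 = 412.0082 K

412.0082 K


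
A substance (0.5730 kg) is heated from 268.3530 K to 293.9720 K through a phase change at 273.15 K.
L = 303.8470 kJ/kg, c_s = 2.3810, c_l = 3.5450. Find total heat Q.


Q1 (sensible, solid) = 0.5730 * 2.3810 * 4.7970 = 6.5446 kJ
Q2 (latent) = 0.5730 * 303.8470 = 174.1043 kJ
Q3 (sensible, liquid) = 0.5730 * 3.5450 * 20.8220 = 42.2954 kJ
Q_total = 222.9444 kJ

222.9444 kJ


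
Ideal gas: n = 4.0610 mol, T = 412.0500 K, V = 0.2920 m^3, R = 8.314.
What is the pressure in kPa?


P = nRT/V = 4.0610 * 8.314 * 412.0500 / 0.2920
= 13912.1076 / 0.2920 = 47644.2041 Pa = 47.6442 kPa

47.6442 kPa


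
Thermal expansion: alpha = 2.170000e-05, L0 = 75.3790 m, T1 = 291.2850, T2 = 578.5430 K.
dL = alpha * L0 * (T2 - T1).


dT = 287.2580 K
dL = 2.170000e-05 * 75.3790 * 287.2580 = 0.469875 m
L_final = 75.848875 m

dL = 0.469875 m


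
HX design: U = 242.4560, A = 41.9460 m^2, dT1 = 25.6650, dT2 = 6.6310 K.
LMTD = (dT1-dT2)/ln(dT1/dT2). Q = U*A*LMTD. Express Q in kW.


LMTD = 14.0641 K
Q = 242.4560 * 41.9460 * 14.0641 = 143032.9785 W = 143.0330 kW

143.0330 kW


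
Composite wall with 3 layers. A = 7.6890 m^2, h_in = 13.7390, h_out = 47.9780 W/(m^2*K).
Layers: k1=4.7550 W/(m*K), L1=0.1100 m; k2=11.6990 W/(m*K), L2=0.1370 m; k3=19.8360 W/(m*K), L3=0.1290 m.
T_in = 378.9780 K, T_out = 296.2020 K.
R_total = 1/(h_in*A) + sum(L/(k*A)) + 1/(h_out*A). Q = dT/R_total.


R_conv_in = 1/(13.7390*7.6890) = 0.0095
R_1 = 0.1100/(4.7550*7.6890) = 0.0030
R_2 = 0.1370/(11.6990*7.6890) = 0.0015
R_3 = 0.1290/(19.8360*7.6890) = 0.0008
R_conv_out = 1/(47.9780*7.6890) = 0.0027
R_total = 0.0176 K/W
Q = 82.7760 / 0.0176 = 4715.4032 W

R_total = 0.0176 K/W, Q = 4715.4032 W


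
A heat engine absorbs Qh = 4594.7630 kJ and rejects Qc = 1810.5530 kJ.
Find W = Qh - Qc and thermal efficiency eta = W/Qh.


W = 4594.7630 - 1810.5530 = 2784.2100 kJ
eta = 2784.2100 / 4594.7630 = 0.6060 = 60.5953%

W = 2784.2100 kJ, eta = 60.5953%


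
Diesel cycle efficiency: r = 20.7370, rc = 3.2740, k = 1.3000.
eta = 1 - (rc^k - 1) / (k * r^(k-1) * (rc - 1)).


r^(k-1) = 2.4833
rc^k = 4.6731
eta = 0.4997 = 49.9653%

49.9653%


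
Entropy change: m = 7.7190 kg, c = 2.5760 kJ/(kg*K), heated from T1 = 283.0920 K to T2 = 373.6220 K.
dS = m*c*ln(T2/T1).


T2/T1 = 1.3198
ln(T2/T1) = 0.2775
dS = 7.7190 * 2.5760 * 0.2775 = 5.5173 kJ/K

5.5173 kJ/K


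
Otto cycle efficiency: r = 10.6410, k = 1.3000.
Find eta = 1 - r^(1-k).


r^(k-1) = 2.0328
eta = 1 - 1/2.0328 = 0.5081 = 50.8068%

50.8068%


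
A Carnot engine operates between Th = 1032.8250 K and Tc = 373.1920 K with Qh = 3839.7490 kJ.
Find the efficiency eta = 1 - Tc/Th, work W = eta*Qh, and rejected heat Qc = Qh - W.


eta = 1 - 373.1920/1032.8250 = 0.6387
W = 0.6387 * 3839.7490 = 2452.3275 kJ
Qc = 3839.7490 - 2452.3275 = 1387.4215 kJ

eta = 63.8669%, W = 2452.3275 kJ, Qc = 1387.4215 kJ


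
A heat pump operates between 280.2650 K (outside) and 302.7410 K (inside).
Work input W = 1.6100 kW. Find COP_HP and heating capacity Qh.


COP = 302.7410 / 22.4760 = 13.4695
Qh = 13.4695 * 1.6100 = 21.6859 kW

COP = 13.4695, Qh = 21.6859 kW


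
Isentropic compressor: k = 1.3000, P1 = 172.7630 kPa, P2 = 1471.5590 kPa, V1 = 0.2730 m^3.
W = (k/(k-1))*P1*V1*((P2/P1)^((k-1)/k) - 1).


(k-1)/k = 0.2308
(P2/P1)^exp = 1.6394
W = 4.3333 * 172.7630 * 0.2730 * (1.6394 - 1) = 130.6842 kJ

130.6842 kJ


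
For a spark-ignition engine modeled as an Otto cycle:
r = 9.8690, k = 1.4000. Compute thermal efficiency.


r^(k-1) = 2.4987
eta = 1 - 1/2.4987 = 0.5998 = 59.9787%

59.9787%


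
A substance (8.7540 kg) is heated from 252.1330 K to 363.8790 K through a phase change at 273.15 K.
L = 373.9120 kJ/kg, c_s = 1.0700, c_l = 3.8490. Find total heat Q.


Q1 (sensible, solid) = 8.7540 * 1.0700 * 21.0170 = 196.8616 kJ
Q2 (latent) = 8.7540 * 373.9120 = 3273.2256 kJ
Q3 (sensible, liquid) = 8.7540 * 3.8490 * 90.7290 = 3057.0362 kJ
Q_total = 6527.1234 kJ

6527.1234 kJ


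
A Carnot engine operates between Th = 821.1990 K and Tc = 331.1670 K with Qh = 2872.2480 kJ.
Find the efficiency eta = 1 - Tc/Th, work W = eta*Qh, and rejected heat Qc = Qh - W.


eta = 1 - 331.1670/821.1990 = 0.5967
W = 0.5967 * 2872.2480 = 1713.9493 kJ
Qc = 2872.2480 - 1713.9493 = 1158.2987 kJ

eta = 59.6727%, W = 1713.9493 kJ, Qc = 1158.2987 kJ


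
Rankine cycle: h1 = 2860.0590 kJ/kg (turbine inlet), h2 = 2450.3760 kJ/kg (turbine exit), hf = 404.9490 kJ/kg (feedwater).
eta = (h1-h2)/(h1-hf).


W = 409.6830 kJ/kg
Q_in = 2455.1100 kJ/kg
eta = 0.1669 = 16.6870%

eta = 16.6870%


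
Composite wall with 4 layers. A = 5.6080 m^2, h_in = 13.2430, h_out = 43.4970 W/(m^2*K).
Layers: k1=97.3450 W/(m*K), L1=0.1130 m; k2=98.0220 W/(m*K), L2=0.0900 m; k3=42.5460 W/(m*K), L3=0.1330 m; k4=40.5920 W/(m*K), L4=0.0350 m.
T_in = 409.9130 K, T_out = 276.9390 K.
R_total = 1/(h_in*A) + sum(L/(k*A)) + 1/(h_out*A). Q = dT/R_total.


R_conv_in = 1/(13.2430*5.6080) = 0.0135
R_1 = 0.1130/(97.3450*5.6080) = 0.0002
R_2 = 0.0900/(98.0220*5.6080) = 0.0002
R_3 = 0.1330/(42.5460*5.6080) = 0.0006
R_4 = 0.0350/(40.5920*5.6080) = 0.0002
R_conv_out = 1/(43.4970*5.6080) = 0.0041
R_total = 0.0186 K/W
Q = 132.9740 / 0.0186 = 7131.3553 W

R_total = 0.0186 K/W, Q = 7131.3553 W


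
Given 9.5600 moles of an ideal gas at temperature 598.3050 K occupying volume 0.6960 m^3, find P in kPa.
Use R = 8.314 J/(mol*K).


P = nRT/V = 9.5600 * 8.314 * 598.3050 / 0.6960
= 47554.3823 / 0.6960 = 68325.2619 Pa = 68.3253 kPa

68.3253 kPa


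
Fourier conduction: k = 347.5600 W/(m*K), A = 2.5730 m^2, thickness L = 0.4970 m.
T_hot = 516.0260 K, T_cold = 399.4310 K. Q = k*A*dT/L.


dT = 116.5950 K
Q = 347.5600 * 2.5730 * 116.5950 / 0.4970 = 209794.0238 W

209794.0238 W


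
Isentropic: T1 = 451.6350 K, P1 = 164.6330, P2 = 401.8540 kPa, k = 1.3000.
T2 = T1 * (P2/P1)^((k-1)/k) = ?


(k-1)/k = 0.2308
(P2/P1)^exp = 1.2287
T2 = 451.6350 * 1.2287 = 554.9100 K

554.9100 K


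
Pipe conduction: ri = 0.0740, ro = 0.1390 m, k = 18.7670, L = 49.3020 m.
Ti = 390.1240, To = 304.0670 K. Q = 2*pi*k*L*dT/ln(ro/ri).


dT = 86.0570 K
ln(ro/ri) = 0.6304
Q = 2*pi*18.7670*49.3020*86.0570 / 0.6304 = 793602.7563 W

793602.7563 W


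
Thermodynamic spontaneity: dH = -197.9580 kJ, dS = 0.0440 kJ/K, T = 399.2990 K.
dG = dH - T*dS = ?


T*dS = 399.2990 * 0.0440 = 17.5692 kJ
dG = -197.9580 - 17.5692 = -215.5272 kJ (spontaneous)

dG = -215.5272 kJ, spontaneous


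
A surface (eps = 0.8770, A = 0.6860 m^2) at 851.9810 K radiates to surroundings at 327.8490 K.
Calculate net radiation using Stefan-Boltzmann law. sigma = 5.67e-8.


T^4 = 5.2689e+11
Tsurr^4 = 1.1553e+10
Q = 0.8770 * 5.67e-8 * 0.6860 * 5.1534e+11 = 17579.1452 W

17579.1452 W


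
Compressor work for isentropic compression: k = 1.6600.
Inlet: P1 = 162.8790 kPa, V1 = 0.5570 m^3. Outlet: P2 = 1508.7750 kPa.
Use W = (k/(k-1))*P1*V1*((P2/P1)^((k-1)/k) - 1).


(k-1)/k = 0.3976
(P2/P1)^exp = 2.4231
W = 2.5152 * 162.8790 * 0.5570 * (2.4231 - 1) = 324.7318 kJ

324.7318 kJ


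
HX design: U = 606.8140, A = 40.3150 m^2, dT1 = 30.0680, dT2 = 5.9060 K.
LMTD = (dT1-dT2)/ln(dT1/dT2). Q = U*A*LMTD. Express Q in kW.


LMTD = 14.8461 K
Q = 606.8140 * 40.3150 * 14.8461 = 363191.8437 W = 363.1918 kW

363.1918 kW


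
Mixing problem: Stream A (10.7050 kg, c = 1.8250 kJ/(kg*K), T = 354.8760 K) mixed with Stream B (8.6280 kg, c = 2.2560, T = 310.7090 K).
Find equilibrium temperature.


num = 12980.9579
den = 39.0014
Tf = 332.8332 K

332.8332 K


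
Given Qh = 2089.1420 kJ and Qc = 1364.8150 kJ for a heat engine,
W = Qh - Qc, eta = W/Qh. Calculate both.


W = 2089.1420 - 1364.8150 = 724.3270 kJ
eta = 724.3270 / 2089.1420 = 0.3467 = 34.6710%

W = 724.3270 kJ, eta = 34.6710%


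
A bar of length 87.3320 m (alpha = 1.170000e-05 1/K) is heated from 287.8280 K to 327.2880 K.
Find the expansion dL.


dT = 39.4600 K
dL = 1.170000e-05 * 87.3320 * 39.4600 = 0.040320 m
L_final = 87.372320 m

dL = 0.040320 m


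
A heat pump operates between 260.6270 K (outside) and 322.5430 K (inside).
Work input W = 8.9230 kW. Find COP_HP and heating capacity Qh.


COP = 322.5430 / 61.9160 = 5.2094
Qh = 5.2094 * 8.9230 = 46.4832 kW

COP = 5.2094, Qh = 46.4832 kW


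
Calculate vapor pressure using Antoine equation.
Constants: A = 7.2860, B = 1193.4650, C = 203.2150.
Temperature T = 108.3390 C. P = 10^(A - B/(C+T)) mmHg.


C+T = 311.5540
B/(C+T) = 3.8307
log10(P) = 7.2860 - 3.8307 = 3.4553
P = 10^3.4553 = 2853.0918 mmHg

2853.0918 mmHg


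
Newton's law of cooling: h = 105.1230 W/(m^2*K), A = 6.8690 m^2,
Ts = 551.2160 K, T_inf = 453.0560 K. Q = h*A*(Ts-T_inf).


dT = 98.1600 K
Q = 105.1230 * 6.8690 * 98.1600 = 70880.3433 W

70880.3433 W


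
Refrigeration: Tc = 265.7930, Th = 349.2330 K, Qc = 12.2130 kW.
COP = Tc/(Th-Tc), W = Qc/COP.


COP = 265.7930 / 83.4400 = 3.1854
W = 12.2130 / 3.1854 = 3.8340 kW

COP = 3.1854, W = 3.8340 kW


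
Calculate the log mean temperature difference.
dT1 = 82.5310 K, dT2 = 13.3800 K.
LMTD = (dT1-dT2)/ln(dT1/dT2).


dT1/dT2 = 6.1682
ln(dT1/dT2) = 1.8194
LMTD = 69.1510 / 1.8194 = 38.0073 K

38.0073 K


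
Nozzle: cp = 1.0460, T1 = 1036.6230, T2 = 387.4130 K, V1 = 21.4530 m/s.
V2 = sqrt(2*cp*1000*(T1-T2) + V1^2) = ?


dT = 649.2100 K
2*cp*1000*dT = 1358147.3200
V1^2 = 460.2312
V2 = sqrt(1358607.5512) = 1165.5932 m/s

1165.5932 m/s


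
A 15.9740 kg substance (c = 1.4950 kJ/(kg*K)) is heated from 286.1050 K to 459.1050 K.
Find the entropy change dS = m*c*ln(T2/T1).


T2/T1 = 1.6047
ln(T2/T1) = 0.4729
dS = 15.9740 * 1.4950 * 0.4729 = 11.2939 kJ/K

11.2939 kJ/K


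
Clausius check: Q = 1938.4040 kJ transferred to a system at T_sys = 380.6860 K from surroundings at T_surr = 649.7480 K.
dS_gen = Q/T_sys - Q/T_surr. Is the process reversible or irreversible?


dS_sys = 1938.4040/380.6860 = 5.0919 kJ/K
dS_surr = -1938.4040/649.7480 = -2.9833 kJ/K
dS_gen = 5.0919 - 2.9833 = 2.1086 kJ/K (irreversible)

dS_gen = 2.1086 kJ/K, irreversible


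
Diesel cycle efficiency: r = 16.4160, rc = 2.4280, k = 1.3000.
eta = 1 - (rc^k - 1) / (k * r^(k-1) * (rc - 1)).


r^(k-1) = 2.3152
rc^k = 3.1683
eta = 0.4955 = 49.5498%

49.5498%


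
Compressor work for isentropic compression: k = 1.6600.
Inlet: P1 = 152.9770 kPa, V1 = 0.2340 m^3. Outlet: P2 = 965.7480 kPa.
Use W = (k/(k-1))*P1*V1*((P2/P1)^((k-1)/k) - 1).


(k-1)/k = 0.3976
(P2/P1)^exp = 2.0805
W = 2.5152 * 152.9770 * 0.2340 * (2.0805 - 1) = 97.2812 kJ

97.2812 kJ


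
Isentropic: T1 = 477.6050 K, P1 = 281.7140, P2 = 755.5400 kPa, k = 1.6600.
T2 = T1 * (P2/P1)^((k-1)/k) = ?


(k-1)/k = 0.3976
(P2/P1)^exp = 1.4803
T2 = 477.6050 * 1.4803 = 706.9946 K

706.9946 K


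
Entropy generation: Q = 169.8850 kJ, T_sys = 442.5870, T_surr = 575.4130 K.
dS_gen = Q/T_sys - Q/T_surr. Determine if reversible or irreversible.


dS_sys = 169.8850/442.5870 = 0.3838 kJ/K
dS_surr = -169.8850/575.4130 = -0.2952 kJ/K
dS_gen = 0.3838 - 0.2952 = 0.0886 kJ/K (irreversible)

dS_gen = 0.0886 kJ/K, irreversible


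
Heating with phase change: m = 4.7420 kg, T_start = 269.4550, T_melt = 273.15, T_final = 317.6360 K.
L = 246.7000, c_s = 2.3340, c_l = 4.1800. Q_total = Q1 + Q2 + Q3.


Q1 (sensible, solid) = 4.7420 * 2.3340 * 3.6950 = 40.8956 kJ
Q2 (latent) = 4.7420 * 246.7000 = 1169.8514 kJ
Q3 (sensible, liquid) = 4.7420 * 4.1800 * 44.4860 = 881.7819 kJ
Q_total = 2092.5289 kJ

2092.5289 kJ


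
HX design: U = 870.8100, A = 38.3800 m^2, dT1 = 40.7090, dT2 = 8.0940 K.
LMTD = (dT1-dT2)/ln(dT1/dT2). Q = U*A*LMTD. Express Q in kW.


LMTD = 20.1910 K
Q = 870.8100 * 38.3800 * 20.1910 = 674816.2570 W = 674.8163 kW

674.8163 kW


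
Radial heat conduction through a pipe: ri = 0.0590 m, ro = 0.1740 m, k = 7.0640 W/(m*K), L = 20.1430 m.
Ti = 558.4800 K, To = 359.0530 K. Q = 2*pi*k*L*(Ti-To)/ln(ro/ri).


dT = 199.4270 K
ln(ro/ri) = 1.0815
Q = 2*pi*7.0640*20.1430*199.4270 / 1.0815 = 164856.0820 W

164856.0820 W


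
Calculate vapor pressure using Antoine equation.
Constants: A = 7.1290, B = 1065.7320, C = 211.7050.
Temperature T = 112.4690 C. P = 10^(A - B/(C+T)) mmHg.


C+T = 324.1740
B/(C+T) = 3.2875
log10(P) = 7.1290 - 3.2875 = 3.8415
P = 10^3.8415 = 6941.7542 mmHg

6941.7542 mmHg


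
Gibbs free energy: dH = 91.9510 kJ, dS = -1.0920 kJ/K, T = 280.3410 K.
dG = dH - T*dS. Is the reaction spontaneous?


T*dS = 280.3410 * -1.0920 = -306.1324 kJ
dG = 91.9510 + 306.1324 = 398.0834 kJ (non-spontaneous)

dG = 398.0834 kJ, non-spontaneous


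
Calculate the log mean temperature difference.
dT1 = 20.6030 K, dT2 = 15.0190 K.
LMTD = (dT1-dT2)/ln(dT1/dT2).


dT1/dT2 = 1.3718
ln(dT1/dT2) = 0.3161
LMTD = 5.5840 / 0.3161 = 17.6641 K

17.6641 K


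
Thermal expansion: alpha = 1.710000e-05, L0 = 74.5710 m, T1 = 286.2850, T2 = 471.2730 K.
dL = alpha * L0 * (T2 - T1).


dT = 184.9880 K
dL = 1.710000e-05 * 74.5710 * 184.9880 = 0.235890 m
L_final = 74.806890 m

dL = 0.235890 m


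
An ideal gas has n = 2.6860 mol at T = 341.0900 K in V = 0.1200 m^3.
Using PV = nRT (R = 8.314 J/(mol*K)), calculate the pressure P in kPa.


P = nRT/V = 2.6860 * 8.314 * 341.0900 / 0.1200
= 7617.0186 / 0.1200 = 63475.1549 Pa = 63.4752 kPa

63.4752 kPa


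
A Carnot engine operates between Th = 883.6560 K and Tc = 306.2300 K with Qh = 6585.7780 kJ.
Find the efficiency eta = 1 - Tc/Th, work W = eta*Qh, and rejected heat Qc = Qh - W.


eta = 1 - 306.2300/883.6560 = 0.6535
W = 0.6535 * 6585.7780 = 4303.4840 kJ
Qc = 6585.7780 - 4303.4840 = 2282.2940 kJ

eta = 65.3451%, W = 4303.4840 kJ, Qc = 2282.2940 kJ


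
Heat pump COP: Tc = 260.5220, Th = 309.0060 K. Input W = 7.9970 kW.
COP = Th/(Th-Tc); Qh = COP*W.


COP = 309.0060 / 48.4840 = 6.3734
Qh = 6.3734 * 7.9970 = 50.9678 kW

COP = 6.3734, Qh = 50.9678 kW


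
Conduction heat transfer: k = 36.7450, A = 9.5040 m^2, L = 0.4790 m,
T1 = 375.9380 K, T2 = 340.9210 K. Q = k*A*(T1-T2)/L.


dT = 35.0170 K
Q = 36.7450 * 9.5040 * 35.0170 / 0.4790 = 25529.8405 W

25529.8405 W


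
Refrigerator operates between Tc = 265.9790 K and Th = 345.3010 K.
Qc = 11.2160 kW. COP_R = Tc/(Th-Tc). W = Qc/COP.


COP = 265.9790 / 79.3220 = 3.3532
W = 11.2160 / 3.3532 = 3.3449 kW

COP = 3.3532, W = 3.3449 kW


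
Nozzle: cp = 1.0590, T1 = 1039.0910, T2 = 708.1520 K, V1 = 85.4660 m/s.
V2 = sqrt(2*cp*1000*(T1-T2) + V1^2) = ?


dT = 330.9390 K
2*cp*1000*dT = 700928.8020
V1^2 = 7304.4372
V2 = sqrt(708233.2392) = 841.5659 m/s

841.5659 m/s


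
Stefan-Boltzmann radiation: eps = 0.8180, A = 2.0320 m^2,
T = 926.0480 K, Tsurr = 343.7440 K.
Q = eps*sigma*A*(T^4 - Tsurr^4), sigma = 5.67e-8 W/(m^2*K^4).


T^4 = 7.3542e+11
Tsurr^4 = 1.3962e+10
Q = 0.8180 * 5.67e-8 * 2.0320 * 7.2146e+11 = 67993.8739 W

67993.8739 W


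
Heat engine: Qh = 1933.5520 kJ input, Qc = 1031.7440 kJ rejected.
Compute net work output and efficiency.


W = 1933.5520 - 1031.7440 = 901.8080 kJ
eta = 901.8080 / 1933.5520 = 0.4664 = 46.6400%

W = 901.8080 kJ, eta = 46.6400%


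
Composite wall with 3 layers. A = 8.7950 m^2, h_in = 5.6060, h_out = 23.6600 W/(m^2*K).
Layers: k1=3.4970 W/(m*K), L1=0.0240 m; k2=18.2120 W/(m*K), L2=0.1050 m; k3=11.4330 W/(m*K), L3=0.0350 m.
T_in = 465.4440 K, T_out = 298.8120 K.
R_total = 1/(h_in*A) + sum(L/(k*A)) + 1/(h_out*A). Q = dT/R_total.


R_conv_in = 1/(5.6060*8.7950) = 0.0203
R_1 = 0.0240/(3.4970*8.7950) = 0.0008
R_2 = 0.1050/(18.2120*8.7950) = 0.0007
R_3 = 0.0350/(11.4330*8.7950) = 0.0003
R_conv_out = 1/(23.6600*8.7950) = 0.0048
R_total = 0.0269 K/W
Q = 166.6320 / 0.0269 = 6201.0507 W

R_total = 0.0269 K/W, Q = 6201.0507 W


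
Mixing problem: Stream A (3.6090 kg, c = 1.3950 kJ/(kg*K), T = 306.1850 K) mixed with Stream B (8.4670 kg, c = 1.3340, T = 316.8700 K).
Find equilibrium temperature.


num = 5120.5449
den = 16.3295
Tf = 313.5757 K

313.5757 K


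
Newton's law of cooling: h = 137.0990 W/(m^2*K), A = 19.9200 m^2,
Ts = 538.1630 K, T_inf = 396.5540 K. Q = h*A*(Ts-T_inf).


dT = 141.6090 K
Q = 137.0990 * 19.9200 * 141.6090 = 386735.8896 W

386735.8896 W


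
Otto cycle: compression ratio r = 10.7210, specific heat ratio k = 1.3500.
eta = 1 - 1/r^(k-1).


r^(k-1) = 2.2939
eta = 1 - 1/2.2939 = 0.5641 = 56.4069%

56.4069%


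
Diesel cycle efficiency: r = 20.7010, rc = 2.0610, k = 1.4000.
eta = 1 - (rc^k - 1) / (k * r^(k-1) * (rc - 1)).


r^(k-1) = 3.3604
rc^k = 2.7524
eta = 0.6489 = 64.8933%

64.8933%


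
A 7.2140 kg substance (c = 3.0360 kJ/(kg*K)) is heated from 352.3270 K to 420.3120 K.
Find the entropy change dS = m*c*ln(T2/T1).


T2/T1 = 1.1930
ln(T2/T1) = 0.1764
dS = 7.2140 * 3.0360 * 0.1764 = 3.8643 kJ/K

3.8643 kJ/K


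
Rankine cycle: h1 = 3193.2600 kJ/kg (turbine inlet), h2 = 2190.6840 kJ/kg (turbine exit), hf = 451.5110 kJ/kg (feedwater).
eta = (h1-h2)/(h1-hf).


W = 1002.5760 kJ/kg
Q_in = 2741.7490 kJ/kg
eta = 0.3657 = 36.5670%

eta = 36.5670%


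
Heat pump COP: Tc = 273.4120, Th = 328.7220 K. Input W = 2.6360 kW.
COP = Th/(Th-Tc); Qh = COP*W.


COP = 328.7220 / 55.3100 = 5.9433
Qh = 5.9433 * 2.6360 = 15.6664 kW

COP = 5.9433, Qh = 15.6664 kW


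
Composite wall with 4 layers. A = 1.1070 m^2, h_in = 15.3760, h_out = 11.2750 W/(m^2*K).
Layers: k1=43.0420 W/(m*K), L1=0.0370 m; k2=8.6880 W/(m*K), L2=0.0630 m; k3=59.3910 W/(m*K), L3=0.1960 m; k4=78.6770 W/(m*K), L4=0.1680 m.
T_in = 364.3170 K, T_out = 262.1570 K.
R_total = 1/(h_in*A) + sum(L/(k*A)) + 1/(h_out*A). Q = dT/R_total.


R_conv_in = 1/(15.3760*1.1070) = 0.0588
R_1 = 0.0370/(43.0420*1.1070) = 0.0008
R_2 = 0.0630/(8.6880*1.1070) = 0.0066
R_3 = 0.1960/(59.3910*1.1070) = 0.0030
R_4 = 0.1680/(78.6770*1.1070) = 0.0019
R_conv_out = 1/(11.2750*1.1070) = 0.0801
R_total = 0.1511 K/W
Q = 102.1600 / 0.1511 = 676.0802 W

R_total = 0.1511 K/W, Q = 676.0802 W


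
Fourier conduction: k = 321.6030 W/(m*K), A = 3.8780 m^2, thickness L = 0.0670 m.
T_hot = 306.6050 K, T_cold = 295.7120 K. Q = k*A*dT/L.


dT = 10.8930 K
Q = 321.6030 * 3.8780 * 10.8930 / 0.0670 = 202768.5507 W

202768.5507 W


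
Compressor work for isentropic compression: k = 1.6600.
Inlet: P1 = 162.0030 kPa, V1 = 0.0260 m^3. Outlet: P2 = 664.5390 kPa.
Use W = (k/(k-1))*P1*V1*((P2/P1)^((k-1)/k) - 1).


(k-1)/k = 0.3976
(P2/P1)^exp = 1.7528
W = 2.5152 * 162.0030 * 0.0260 * (1.7528 - 1) = 7.9747 kJ

7.9747 kJ


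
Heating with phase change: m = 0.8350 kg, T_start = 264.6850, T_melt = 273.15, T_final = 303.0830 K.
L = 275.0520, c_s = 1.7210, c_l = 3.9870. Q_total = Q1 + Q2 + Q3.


Q1 (sensible, solid) = 0.8350 * 1.7210 * 8.4650 = 12.1645 kJ
Q2 (latent) = 0.8350 * 275.0520 = 229.6684 kJ
Q3 (sensible, liquid) = 0.8350 * 3.9870 * 29.9330 = 99.6513 kJ
Q_total = 341.4842 kJ

341.4842 kJ


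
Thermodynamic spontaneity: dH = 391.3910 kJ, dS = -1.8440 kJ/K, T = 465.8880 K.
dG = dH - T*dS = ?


T*dS = 465.8880 * -1.8440 = -859.0975 kJ
dG = 391.3910 + 859.0975 = 1250.4885 kJ (non-spontaneous)

dG = 1250.4885 kJ, non-spontaneous


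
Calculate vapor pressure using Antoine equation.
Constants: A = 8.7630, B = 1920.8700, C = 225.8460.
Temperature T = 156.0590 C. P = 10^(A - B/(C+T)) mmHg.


C+T = 381.9050
B/(C+T) = 5.0297
log10(P) = 8.7630 - 5.0297 = 3.7333
P = 10^3.7333 = 5411.2009 mmHg

5411.2009 mmHg


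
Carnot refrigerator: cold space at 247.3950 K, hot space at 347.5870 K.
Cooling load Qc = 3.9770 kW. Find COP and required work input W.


COP = 247.3950 / 100.1920 = 2.4692
W = 3.9770 / 2.4692 = 1.6106 kW

COP = 2.4692, W = 1.6106 kW


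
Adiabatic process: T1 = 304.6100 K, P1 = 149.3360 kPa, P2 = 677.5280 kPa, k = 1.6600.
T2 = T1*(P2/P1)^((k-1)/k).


(k-1)/k = 0.3976
(P2/P1)^exp = 1.8244
T2 = 304.6100 * 1.8244 = 555.7336 K

555.7336 K


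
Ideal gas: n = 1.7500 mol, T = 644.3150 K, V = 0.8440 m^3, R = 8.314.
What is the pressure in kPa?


P = nRT/V = 1.7500 * 8.314 * 644.3150 / 0.8440
= 9374.4611 / 0.8440 = 11107.1814 Pa = 11.1072 kPa

11.1072 kPa


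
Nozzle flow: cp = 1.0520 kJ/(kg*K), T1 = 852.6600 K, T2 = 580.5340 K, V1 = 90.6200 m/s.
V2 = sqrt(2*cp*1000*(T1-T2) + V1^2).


dT = 272.1260 K
2*cp*1000*dT = 572553.1040
V1^2 = 8211.9844
V2 = sqrt(580765.0884) = 762.0795 m/s

762.0795 m/s


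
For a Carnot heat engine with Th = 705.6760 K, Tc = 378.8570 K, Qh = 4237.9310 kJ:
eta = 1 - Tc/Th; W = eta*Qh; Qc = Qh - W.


eta = 1 - 378.8570/705.6760 = 0.4631
W = 0.4631 * 4237.9310 = 1962.7086 kJ
Qc = 4237.9310 - 1962.7086 = 2275.2224 kJ

eta = 46.3129%, W = 1962.7086 kJ, Qc = 2275.2224 kJ


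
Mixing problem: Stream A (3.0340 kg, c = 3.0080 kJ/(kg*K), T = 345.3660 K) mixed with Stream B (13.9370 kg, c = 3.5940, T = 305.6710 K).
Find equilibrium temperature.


num = 18462.8355
den = 59.2158
Tf = 311.7887 K

311.7887 K


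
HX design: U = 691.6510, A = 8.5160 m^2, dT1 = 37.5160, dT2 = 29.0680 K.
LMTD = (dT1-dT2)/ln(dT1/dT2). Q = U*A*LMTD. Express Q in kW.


LMTD = 33.1126 K
Q = 691.6510 * 8.5160 * 33.1126 = 195036.4242 W = 195.0364 kW

195.0364 kW


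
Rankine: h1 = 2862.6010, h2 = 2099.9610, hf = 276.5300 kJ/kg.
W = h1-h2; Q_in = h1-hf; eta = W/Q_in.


W = 762.6400 kJ/kg
Q_in = 2586.0710 kJ/kg
eta = 0.2949 = 29.4903%

eta = 29.4903%


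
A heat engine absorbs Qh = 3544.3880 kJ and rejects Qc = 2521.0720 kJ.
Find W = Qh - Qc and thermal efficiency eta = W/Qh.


W = 3544.3880 - 2521.0720 = 1023.3160 kJ
eta = 1023.3160 / 3544.3880 = 0.2887 = 28.8714%

W = 1023.3160 kJ, eta = 28.8714%


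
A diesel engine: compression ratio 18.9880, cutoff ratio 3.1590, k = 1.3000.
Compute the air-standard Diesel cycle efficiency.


r^(k-1) = 2.4185
rc^k = 4.4608
eta = 0.4902 = 49.0154%

49.0154%


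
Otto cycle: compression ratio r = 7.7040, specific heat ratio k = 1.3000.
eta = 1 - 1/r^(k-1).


r^(k-1) = 1.8451
eta = 1 - 1/1.8451 = 0.4580 = 45.8018%

45.8018%


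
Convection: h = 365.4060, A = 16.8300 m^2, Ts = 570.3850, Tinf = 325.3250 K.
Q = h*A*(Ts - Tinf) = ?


dT = 245.0600 K
Q = 365.4060 * 16.8300 * 245.0600 = 1507065.8171 W

1507065.8171 W


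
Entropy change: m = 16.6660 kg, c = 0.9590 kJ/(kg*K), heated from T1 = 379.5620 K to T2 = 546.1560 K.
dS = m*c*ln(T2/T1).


T2/T1 = 1.4389
ln(T2/T1) = 0.3639
dS = 16.6660 * 0.9590 * 0.3639 = 5.8159 kJ/K

5.8159 kJ/K


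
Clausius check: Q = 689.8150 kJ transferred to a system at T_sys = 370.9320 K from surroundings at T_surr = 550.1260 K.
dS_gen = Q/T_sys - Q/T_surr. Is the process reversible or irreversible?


dS_sys = 689.8150/370.9320 = 1.8597 kJ/K
dS_surr = -689.8150/550.1260 = -1.2539 kJ/K
dS_gen = 1.8597 - 1.2539 = 0.6058 kJ/K (irreversible)

dS_gen = 0.6058 kJ/K, irreversible


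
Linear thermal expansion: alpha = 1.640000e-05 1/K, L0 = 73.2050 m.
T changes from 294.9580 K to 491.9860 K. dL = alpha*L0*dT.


dT = 197.0280 K
dL = 1.640000e-05 * 73.2050 * 197.0280 = 0.236544 m
L_final = 73.441544 m

dL = 0.236544 m


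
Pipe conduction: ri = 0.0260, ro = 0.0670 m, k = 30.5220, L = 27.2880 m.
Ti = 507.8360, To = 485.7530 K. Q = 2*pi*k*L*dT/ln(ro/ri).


dT = 22.0830 K
ln(ro/ri) = 0.9466
Q = 2*pi*30.5220*27.2880*22.0830 / 0.9466 = 122083.7703 W

122083.7703 W


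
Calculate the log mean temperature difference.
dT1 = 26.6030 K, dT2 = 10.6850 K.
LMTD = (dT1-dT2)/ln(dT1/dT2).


dT1/dT2 = 2.4898
ln(dT1/dT2) = 0.9122
LMTD = 15.9180 / 0.9122 = 17.4504 K

17.4504 K


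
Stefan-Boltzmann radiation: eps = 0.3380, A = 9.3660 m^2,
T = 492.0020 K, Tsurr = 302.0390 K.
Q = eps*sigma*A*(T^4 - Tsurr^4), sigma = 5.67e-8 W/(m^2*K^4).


T^4 = 5.8596e+10
Tsurr^4 = 8.3225e+09
Q = 0.3380 * 5.67e-8 * 9.3660 * 5.0273e+10 = 9023.8681 W

9023.8681 W
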